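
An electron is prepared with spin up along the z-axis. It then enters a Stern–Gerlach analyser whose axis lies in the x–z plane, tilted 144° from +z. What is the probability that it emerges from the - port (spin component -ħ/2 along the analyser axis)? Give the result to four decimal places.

0.9045

For spin-½, the probability of finding spin-up along an axis at angle θ to the initial spin direction is cos²(θ/2); spin-down is sin²(θ/2).
θ = 144°, so P = sin²(72°) ≈ 0.9045.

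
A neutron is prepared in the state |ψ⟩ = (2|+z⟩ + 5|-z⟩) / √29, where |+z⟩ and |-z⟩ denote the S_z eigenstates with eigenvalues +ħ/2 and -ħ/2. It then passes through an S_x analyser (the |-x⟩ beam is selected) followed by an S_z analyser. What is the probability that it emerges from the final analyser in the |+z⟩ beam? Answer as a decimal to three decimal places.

First analyser (S_x): P(|-x⟩) = |⟨-x|ψ⟩|² = 9/58.
After stage 1 the state is |-x⟩; P(|+z⟩) = |⟨+z|-x⟩|² = 1/2.
Joint probability = 9/58 × 1/2 = 0.078.

0.078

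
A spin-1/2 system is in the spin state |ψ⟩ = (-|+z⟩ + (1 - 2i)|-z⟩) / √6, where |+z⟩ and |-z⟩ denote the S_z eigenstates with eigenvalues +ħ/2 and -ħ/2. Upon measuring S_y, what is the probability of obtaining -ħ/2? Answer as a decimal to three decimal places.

0.167

|-y⟩ = (|+z⟩ - i|-z⟩)/√2, so ⟨-y|ψ⟩ = (1 + i) / (√2·√6).
P = |1 + i|² / 12 = 2/12.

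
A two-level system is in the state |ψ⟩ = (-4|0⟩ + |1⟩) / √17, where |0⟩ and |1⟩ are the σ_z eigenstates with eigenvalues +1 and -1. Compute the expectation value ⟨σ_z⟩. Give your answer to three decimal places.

0.882

⟨σ_z⟩ = |a|² - |b|² divided by |a|²+|b|², with a, b the |0⟩, |1⟩ amplitudes.
= (16 - 1)/17 = 15/17.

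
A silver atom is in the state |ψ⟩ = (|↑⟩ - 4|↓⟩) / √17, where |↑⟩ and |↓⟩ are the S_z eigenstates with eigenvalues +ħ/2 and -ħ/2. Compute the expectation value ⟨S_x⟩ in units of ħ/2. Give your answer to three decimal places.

-0.471

⟨σ_x⟩ = 2 Re(a* b)/(|a|²+|b|²) with a = 1, b = -4.
a* b = -4, so ⟨σ_x⟩ = -8/17.
⟨S_x⟩ = (ħ/2)·⟨σ_x⟩.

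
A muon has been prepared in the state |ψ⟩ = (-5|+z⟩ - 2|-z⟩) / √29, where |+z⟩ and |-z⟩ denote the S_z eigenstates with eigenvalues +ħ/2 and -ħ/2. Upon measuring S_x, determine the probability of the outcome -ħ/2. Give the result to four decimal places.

|-x⟩ = (|+z⟩ - |-z⟩)/√2, so ⟨-x|ψ⟩ = (-3) / (√2·√29).
P = |-3|² / 58 = 9/58.

0.1552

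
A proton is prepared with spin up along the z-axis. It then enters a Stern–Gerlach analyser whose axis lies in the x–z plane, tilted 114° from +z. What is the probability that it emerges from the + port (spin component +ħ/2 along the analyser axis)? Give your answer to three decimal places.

0.297

For spin-½, the probability of finding spin-up along an axis at angle θ to the initial spin direction is cos²(θ/2); spin-down is sin²(θ/2).
θ = 114°, so P = cos²(57°) ≈ 0.297.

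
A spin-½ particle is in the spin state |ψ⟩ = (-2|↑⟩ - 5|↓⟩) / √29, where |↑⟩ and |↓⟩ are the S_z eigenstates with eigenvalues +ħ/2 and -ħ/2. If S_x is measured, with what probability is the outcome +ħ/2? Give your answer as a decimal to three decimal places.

|+x⟩ = (|↑⟩ + |↓⟩)/√2, so ⟨+x|ψ⟩ = (-7) / (√2·√29).
P = |-7|² / 58 = 49/58.

0.845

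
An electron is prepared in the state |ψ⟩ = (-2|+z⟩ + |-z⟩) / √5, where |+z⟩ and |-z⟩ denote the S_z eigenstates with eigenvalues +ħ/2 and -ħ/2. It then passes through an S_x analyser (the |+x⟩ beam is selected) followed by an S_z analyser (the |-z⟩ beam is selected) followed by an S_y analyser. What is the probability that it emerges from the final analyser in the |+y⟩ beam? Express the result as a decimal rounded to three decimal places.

0.025

First analyser (S_x): P(|+x⟩) = |⟨+x|ψ⟩|² = 1/10.
After stage 1 the state is |+x⟩; P(|-z⟩) = |⟨-z|+x⟩|² = 1/2.
After stage 2 the state is |-z⟩; P(|+y⟩) = |⟨+y|-z⟩|² = 1/2.
Joint probability = 1/10 × 1/2 × 1/2 = 0.025.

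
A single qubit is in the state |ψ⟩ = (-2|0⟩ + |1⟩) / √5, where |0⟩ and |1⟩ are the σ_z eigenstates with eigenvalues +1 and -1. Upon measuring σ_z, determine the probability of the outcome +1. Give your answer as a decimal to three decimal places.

The +1 outcome corresponds to |0⟩. Its amplitude in |ψ⟩ is -2/√5.
P = |-2|² / 5 = 4/5.

0.800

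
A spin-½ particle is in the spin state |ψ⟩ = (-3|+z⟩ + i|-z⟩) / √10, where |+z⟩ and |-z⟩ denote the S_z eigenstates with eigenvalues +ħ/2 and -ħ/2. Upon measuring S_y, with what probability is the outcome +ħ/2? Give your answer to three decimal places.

0.200

|+y⟩ = (|+z⟩ + i|-z⟩)/√2, so ⟨+y|ψ⟩ = (-2) / (√2·√10).
P = |-2|² / 20 = 4/20.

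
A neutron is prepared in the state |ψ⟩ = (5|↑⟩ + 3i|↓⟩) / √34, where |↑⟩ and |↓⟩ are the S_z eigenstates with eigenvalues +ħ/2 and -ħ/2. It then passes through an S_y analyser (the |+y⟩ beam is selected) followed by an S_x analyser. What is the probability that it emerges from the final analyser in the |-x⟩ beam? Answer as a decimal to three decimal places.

0.471

First analyser (S_y): P(|+y⟩) = |⟨+y|ψ⟩|² = 64/68.
After stage 1 the state is |+y⟩; P(|-x⟩) = |⟨-x|+y⟩|² = 1/2.
Joint probability = 64/68 × 1/2 = 0.471.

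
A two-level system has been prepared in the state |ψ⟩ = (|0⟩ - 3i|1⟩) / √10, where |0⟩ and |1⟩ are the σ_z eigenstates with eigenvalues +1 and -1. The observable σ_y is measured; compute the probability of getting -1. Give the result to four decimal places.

|-y⟩ = (|0⟩ - i|1⟩)/√2, so ⟨-y|ψ⟩ = (4) / (√2·√10).
P = |4|² / 20 = 16/20.

0.8000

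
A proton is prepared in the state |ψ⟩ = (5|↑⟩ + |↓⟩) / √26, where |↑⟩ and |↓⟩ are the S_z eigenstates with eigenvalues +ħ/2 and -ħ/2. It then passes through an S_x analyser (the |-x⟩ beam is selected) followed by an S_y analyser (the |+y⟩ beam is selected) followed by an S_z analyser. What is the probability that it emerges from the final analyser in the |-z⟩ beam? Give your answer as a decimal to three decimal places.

0.077

First analyser (S_x): P(|-x⟩) = |⟨-x|ψ⟩|² = 16/52.
After stage 1 the state is |-x⟩; P(|+y⟩) = |⟨+y|-x⟩|² = 1/2.
After stage 2 the state is |+y⟩; P(|-z⟩) = |⟨-z|+y⟩|² = 1/2.
Joint probability = 16/52 × 1/2 × 1/2 = 0.077.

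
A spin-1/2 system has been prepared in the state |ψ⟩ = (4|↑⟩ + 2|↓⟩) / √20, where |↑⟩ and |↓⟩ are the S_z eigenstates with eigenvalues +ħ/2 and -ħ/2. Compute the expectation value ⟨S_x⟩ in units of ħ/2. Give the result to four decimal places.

⟨σ_x⟩ = 2 Re(a* b)/(|a|²+|b|²) with a = 4, b = 2.
a* b = 8, so ⟨σ_x⟩ = 16/20.
⟨S_x⟩ = (ħ/2)·⟨σ_x⟩.

0.8000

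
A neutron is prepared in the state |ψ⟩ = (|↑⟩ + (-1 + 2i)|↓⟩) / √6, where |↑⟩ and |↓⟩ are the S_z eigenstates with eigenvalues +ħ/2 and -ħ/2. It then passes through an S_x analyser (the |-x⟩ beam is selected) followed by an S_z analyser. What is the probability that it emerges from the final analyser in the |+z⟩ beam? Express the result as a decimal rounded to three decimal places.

First analyser (S_x): P(|-x⟩) = |⟨-x|ψ⟩|² = 8/12.
After stage 1 the state is |-x⟩; P(|+z⟩) = |⟨+z|-x⟩|² = 1/2.
Joint probability = 8/12 × 1/2 = 0.333.

0.333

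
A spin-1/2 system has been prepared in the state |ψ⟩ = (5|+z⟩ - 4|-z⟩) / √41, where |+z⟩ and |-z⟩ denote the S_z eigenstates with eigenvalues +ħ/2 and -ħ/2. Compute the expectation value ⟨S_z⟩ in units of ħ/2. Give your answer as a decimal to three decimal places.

⟨σ_z⟩ = |a|² - |b|² divided by |a|²+|b|², with a, b the |+z⟩, |-z⟩ amplitudes.
= (25 - 16)/41 = 9/41.
⟨S_z⟩ = (ħ/2)·⟨σ_z⟩.

0.220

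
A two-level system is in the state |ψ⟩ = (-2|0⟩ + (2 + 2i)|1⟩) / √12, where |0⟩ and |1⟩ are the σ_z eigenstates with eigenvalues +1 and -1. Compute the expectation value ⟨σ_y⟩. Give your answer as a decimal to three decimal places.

-0.667

⟨σ_y⟩ = 2 Im(a* b)/(|a|²+|b|²) with a = -2, b = (2 + 2i).
a* b = (-4 - 4i), so ⟨σ_y⟩ = -8/12.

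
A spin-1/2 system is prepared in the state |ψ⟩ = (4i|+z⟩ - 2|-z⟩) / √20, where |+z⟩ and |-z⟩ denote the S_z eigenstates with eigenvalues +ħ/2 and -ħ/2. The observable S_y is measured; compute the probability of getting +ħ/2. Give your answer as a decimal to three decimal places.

|+y⟩ = (|+z⟩ + i|-z⟩)/√2, so ⟨+y|ψ⟩ = (6i) / (√2·√20).
P = |6i|² / 40 = 36/40.

0.900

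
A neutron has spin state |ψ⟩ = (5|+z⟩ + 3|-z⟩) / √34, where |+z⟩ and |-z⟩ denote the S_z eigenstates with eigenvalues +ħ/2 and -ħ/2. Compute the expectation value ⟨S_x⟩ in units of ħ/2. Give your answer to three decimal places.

0.882

⟨σ_x⟩ = 2 Re(a* b)/(|a|²+|b|²) with a = 5, b = 3.
a* b = 15, so ⟨σ_x⟩ = 30/34.
⟨S_x⟩ = (ħ/2)·⟨σ_x⟩.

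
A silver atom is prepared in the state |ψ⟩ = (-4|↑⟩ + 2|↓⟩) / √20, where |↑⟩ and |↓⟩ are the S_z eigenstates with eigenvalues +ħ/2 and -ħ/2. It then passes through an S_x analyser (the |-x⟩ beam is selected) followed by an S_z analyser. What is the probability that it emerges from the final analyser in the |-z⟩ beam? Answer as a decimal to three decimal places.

0.450

First analyser (S_x): P(|-x⟩) = |⟨-x|ψ⟩|² = 36/40.
After stage 1 the state is |-x⟩; P(|-z⟩) = |⟨-z|-x⟩|² = 1/2.
Joint probability = 36/40 × 1/2 = 0.450.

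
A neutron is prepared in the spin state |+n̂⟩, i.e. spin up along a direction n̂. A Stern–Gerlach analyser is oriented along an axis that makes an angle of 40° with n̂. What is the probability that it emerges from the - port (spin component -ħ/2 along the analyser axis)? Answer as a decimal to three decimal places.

0.117

For spin-½, the probability of finding spin-up along an axis at angle θ to the initial spin direction is cos²(θ/2); spin-down is sin²(θ/2).
θ = 40°, so P = sin²(20°) ≈ 0.117.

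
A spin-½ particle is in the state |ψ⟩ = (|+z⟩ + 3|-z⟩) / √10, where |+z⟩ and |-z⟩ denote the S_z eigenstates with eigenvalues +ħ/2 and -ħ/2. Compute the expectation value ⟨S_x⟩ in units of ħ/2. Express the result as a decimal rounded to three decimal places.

0.600

⟨σ_x⟩ = 2 Re(a* b)/(|a|²+|b|²) with a = 1, b = 3.
a* b = 3, so ⟨σ_x⟩ = 6/10.
⟨S_x⟩ = (ħ/2)·⟨σ_x⟩.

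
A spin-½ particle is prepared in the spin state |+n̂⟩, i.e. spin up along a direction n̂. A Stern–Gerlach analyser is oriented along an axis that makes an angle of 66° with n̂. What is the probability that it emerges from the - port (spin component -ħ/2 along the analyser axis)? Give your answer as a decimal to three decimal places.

0.297

For spin-½, the probability of finding spin-up along an axis at angle θ to the initial spin direction is cos²(θ/2); spin-down is sin²(θ/2).
θ = 66°, so P = sin²(33°) ≈ 0.297.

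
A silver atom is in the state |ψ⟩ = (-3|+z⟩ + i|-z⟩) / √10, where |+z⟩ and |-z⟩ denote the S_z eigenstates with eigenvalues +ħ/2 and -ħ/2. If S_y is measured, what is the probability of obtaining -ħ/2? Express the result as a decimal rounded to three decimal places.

0.800

|-y⟩ = (|+z⟩ - i|-z⟩)/√2, so ⟨-y|ψ⟩ = (-4) / (√2·√10).
P = |-4|² / 20 = 16/20.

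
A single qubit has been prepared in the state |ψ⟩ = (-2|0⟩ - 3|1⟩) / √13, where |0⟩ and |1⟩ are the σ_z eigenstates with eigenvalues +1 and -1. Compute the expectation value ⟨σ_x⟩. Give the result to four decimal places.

⟨σ_x⟩ = 2 Re(a* b)/(|a|²+|b|²) with a = -2, b = -3.
a* b = 6, so ⟨σ_x⟩ = 12/13.

0.9231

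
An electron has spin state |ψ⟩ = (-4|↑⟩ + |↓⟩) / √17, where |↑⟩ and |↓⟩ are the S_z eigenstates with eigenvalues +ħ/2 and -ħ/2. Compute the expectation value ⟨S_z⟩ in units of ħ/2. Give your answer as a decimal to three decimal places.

0.882

⟨σ_z⟩ = |a|² - |b|² divided by |a|²+|b|², with a, b the |↑⟩, |↓⟩ amplitudes.
= (16 - 1)/17 = 15/17.
⟨S_z⟩ = (ħ/2)·⟨σ_z⟩.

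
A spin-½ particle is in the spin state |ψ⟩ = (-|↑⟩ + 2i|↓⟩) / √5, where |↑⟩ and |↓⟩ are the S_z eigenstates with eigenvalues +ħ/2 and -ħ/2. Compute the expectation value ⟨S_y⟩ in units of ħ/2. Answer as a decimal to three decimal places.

⟨σ_y⟩ = 2 Im(a* b)/(|a|²+|b|²) with a = -1, b = 2i.
a* b = -2i, so ⟨σ_y⟩ = -4/5.
⟨S_y⟩ = (ħ/2)·⟨σ_y⟩.

-0.800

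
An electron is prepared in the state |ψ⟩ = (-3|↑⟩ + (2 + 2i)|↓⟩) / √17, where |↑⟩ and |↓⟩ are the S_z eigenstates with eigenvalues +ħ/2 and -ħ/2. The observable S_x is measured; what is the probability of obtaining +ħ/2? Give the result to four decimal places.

|+x⟩ = (|↑⟩ + |↓⟩)/√2, so ⟨+x|ψ⟩ = (-1 + 2i) / (√2·√17).
P = |-1 + 2i|² / 34 = 5/34.

0.1471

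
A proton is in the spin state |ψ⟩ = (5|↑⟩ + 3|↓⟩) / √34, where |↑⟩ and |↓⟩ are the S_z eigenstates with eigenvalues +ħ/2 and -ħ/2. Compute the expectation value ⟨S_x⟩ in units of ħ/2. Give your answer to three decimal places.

⟨σ_x⟩ = 2 Re(a* b)/(|a|²+|b|²) with a = 5, b = 3.
a* b = 15, so ⟨σ_x⟩ = 30/34.
⟨S_x⟩ = (ħ/2)·⟨σ_x⟩.

0.882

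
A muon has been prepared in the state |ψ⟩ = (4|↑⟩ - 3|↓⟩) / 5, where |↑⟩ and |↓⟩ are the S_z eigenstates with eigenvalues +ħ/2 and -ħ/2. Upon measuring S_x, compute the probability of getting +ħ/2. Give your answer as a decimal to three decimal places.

0.020

|+x⟩ = (|↑⟩ + |↓⟩)/√2, so ⟨+x|ψ⟩ = (1) / (√2·5).
P = |1|² / 50 = 1/50.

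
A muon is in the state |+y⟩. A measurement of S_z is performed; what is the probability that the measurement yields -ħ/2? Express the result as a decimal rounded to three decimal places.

0.500

In the S_z basis, |+y⟩ = (|↑⟩ + i|↓⟩)/√2 and |-z⟩ = |↓⟩.
|⟨-z|+y⟩|² = 1/2.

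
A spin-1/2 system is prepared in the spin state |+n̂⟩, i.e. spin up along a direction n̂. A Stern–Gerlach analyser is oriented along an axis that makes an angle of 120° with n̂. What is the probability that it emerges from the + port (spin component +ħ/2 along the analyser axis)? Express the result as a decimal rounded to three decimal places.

For spin-½, the probability of finding spin-up along an axis at angle θ to the initial spin direction is cos²(θ/2); spin-down is sin²(θ/2).
θ = 120°, so P = cos²(60°) ≈ 0.250.

0.250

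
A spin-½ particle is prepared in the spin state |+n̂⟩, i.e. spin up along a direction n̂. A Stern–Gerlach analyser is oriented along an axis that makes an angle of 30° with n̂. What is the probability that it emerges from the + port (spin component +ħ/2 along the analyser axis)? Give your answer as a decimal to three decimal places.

For spin-½, the probability of finding spin-up along an axis at angle θ to the initial spin direction is cos²(θ/2); spin-down is sin²(θ/2).
θ = 30°, so P = cos²(15°) ≈ 0.933.

0.933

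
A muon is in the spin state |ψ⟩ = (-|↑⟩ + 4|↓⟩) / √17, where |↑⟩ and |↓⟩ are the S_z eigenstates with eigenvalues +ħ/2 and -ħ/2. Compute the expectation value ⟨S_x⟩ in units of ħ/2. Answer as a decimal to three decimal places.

⟨σ_x⟩ = 2 Re(a* b)/(|a|²+|b|²) with a = -1, b = 4.
a* b = -4, so ⟨σ_x⟩ = -8/17.
⟨S_x⟩ = (ħ/2)·⟨σ_x⟩.

-0.471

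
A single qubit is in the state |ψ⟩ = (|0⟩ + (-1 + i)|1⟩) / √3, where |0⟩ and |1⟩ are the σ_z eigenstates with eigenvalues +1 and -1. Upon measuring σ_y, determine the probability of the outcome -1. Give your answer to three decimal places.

|-y⟩ = (|0⟩ - i|1⟩)/√2, so ⟨-y|ψ⟩ = (-i) / (√2·√3).
P = |-i|² / 6 = 1/6.

0.167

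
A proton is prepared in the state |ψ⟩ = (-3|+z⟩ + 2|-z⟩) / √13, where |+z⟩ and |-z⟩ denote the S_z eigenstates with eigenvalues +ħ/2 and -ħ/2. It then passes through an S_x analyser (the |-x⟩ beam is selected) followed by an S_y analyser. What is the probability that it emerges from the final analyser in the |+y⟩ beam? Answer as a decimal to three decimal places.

First analyser (S_x): P(|-x⟩) = |⟨-x|ψ⟩|² = 25/26.
After stage 1 the state is |-x⟩; P(|+y⟩) = |⟨+y|-x⟩|² = 1/2.
Joint probability = 25/26 × 1/2 = 0.481.

0.481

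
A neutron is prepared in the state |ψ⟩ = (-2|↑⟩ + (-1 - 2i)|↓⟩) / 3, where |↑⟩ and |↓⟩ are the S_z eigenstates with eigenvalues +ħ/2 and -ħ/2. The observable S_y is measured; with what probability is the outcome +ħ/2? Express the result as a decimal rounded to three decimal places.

0.944

|+y⟩ = (|↑⟩ + i|↓⟩)/√2, so ⟨+y|ψ⟩ = (-4 + i) / (√2·3).
P = |-4 + i|² / 18 = 17/18.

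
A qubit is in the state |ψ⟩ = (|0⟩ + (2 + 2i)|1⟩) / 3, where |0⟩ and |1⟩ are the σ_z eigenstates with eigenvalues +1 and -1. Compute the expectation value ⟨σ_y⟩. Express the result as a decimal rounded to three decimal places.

⟨σ_y⟩ = 2 Im(a* b)/(|a|²+|b|²) with a = 1, b = (2 + 2i).
a* b = (2 + 2i), so ⟨σ_y⟩ = 4/9.

0.444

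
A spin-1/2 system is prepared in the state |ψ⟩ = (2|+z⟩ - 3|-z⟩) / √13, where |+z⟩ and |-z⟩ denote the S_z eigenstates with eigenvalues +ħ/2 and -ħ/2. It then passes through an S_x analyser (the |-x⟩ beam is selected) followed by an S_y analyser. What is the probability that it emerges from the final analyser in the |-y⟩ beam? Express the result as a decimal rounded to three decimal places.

First analyser (S_x): P(|-x⟩) = |⟨-x|ψ⟩|² = 25/26.
After stage 1 the state is |-x⟩; P(|-y⟩) = |⟨-y|-x⟩|² = 1/2.
Joint probability = 25/26 × 1/2 = 0.481.

0.481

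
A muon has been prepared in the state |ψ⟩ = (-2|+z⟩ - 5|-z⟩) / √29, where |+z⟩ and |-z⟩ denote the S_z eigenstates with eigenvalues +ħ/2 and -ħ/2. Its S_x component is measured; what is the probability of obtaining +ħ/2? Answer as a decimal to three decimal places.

0.845

|+x⟩ = (|+z⟩ + |-z⟩)/√2, so ⟨+x|ψ⟩ = (-7) / (√2·√29).
P = |-7|² / 58 = 49/58.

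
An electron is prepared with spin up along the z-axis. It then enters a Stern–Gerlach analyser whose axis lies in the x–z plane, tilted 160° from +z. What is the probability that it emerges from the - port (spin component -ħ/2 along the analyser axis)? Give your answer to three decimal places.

0.970

For spin-½, the probability of finding spin-up along an axis at angle θ to the initial spin direction is cos²(θ/2); spin-down is sin²(θ/2).
θ = 160°, so P = sin²(80°) ≈ 0.970.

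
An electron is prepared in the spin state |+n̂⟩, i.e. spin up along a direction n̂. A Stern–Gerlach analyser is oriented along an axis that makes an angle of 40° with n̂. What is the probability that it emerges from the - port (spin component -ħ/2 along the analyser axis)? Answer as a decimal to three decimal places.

For spin-½, the probability of finding spin-up along an axis at angle θ to the initial spin direction is cos²(θ/2); spin-down is sin²(θ/2).
θ = 40°, so P = sin²(20°) ≈ 0.117.

0.117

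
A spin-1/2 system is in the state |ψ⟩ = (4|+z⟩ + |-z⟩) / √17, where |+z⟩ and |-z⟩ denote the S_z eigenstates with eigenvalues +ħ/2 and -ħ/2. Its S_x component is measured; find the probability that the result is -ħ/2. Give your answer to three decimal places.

|-x⟩ = (|+z⟩ - |-z⟩)/√2, so ⟨-x|ψ⟩ = (3) / (√2·√17).
P = |3|² / 34 = 9/34.

0.265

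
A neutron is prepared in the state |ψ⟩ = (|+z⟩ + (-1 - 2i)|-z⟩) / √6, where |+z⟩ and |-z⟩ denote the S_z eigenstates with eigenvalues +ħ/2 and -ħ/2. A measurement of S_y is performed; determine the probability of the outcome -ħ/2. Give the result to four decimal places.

0.8333

|-y⟩ = (|+z⟩ - i|-z⟩)/√2, so ⟨-y|ψ⟩ = (3 - i) / (√2·√6).
P = |3 - i|² / 12 = 10/12.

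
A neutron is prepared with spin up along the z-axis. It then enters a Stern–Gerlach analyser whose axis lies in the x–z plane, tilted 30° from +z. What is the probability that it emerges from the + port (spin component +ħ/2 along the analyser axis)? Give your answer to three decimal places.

0.933

For spin-½, the probability of finding spin-up along an axis at angle θ to the initial spin direction is cos²(θ/2); spin-down is sin²(θ/2).
θ = 30°, so P = cos²(15°) ≈ 0.933.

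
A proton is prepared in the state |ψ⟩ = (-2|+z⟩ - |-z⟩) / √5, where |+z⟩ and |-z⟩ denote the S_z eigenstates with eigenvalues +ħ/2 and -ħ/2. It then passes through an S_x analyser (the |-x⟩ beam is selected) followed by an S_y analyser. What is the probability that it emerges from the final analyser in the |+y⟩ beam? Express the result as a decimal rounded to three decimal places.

First analyser (S_x): P(|-x⟩) = |⟨-x|ψ⟩|² = 1/10.
After stage 1 the state is |-x⟩; P(|+y⟩) = |⟨+y|-x⟩|² = 1/2.
Joint probability = 1/10 × 1/2 = 0.050.

0.050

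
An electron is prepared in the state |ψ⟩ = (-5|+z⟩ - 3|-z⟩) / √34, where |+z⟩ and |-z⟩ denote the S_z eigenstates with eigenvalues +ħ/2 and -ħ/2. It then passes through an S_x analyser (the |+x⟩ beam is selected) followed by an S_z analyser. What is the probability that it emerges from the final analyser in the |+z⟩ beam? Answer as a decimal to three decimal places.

0.471

First analyser (S_x): P(|+x⟩) = |⟨+x|ψ⟩|² = 64/68.
After stage 1 the state is |+x⟩; P(|+z⟩) = |⟨+z|+x⟩|² = 1/2.
Joint probability = 64/68 × 1/2 = 0.471.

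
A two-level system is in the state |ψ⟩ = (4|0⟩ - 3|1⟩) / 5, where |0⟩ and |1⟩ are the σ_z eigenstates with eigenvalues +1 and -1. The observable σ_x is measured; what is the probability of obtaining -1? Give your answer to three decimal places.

|-x⟩ = (|0⟩ - |1⟩)/√2, so ⟨-x|ψ⟩ = (7) / (√2·5).
P = |7|² / 50 = 49/50.

0.980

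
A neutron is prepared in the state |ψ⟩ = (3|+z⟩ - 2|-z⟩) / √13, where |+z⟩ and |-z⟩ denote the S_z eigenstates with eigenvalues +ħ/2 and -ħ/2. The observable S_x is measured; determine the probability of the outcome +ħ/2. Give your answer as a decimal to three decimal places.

0.038

|+x⟩ = (|+z⟩ + |-z⟩)/√2, so ⟨+x|ψ⟩ = (1) / (√2·√13).
P = |1|² / 26 = 1/26.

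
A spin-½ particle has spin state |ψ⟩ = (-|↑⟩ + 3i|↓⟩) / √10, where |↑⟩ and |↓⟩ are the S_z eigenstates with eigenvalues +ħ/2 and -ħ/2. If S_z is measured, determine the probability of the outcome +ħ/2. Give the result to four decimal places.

The +ħ/2 outcome corresponds to |↑⟩. Its amplitude in |ψ⟩ is -1/√10.
P = |-1|² / 10 = 1/10.

0.1000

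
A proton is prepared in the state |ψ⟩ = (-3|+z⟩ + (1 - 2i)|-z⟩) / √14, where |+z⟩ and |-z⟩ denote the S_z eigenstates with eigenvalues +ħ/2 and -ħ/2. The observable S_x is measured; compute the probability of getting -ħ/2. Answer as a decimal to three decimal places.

|-x⟩ = (|+z⟩ - |-z⟩)/√2, so ⟨-x|ψ⟩ = (-4 + 2i) / (√2·√14).
P = |-4 + 2i|² / 28 = 20/28.

0.714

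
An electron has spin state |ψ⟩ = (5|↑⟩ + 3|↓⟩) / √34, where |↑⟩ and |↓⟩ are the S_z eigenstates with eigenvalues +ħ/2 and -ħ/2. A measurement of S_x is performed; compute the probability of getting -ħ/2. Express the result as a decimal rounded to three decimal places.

0.059

|-x⟩ = (|↑⟩ - |↓⟩)/√2, so ⟨-x|ψ⟩ = (2) / (√2·√34).
P = |2|² / 68 = 4/68.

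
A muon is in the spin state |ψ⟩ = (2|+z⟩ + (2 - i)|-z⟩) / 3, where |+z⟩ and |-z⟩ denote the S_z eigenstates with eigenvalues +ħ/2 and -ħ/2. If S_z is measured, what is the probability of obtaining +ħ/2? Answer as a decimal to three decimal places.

The +ħ/2 outcome corresponds to |+z⟩. Its amplitude in |ψ⟩ is 2/3.
P = |2|² / 9 = 4/9.

0.444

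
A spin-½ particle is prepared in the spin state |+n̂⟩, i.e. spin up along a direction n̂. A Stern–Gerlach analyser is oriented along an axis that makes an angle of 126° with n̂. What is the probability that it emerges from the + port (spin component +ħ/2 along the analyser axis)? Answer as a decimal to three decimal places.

For spin-½, the probability of finding spin-up along an axis at angle θ to the initial spin direction is cos²(θ/2); spin-down is sin²(θ/2).
θ = 126°, so P = cos²(63°) ≈ 0.206.

0.206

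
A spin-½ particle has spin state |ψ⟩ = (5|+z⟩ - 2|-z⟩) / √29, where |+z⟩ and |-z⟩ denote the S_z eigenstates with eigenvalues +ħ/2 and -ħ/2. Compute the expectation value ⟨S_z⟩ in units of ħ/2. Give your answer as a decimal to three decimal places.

0.724

⟨σ_z⟩ = |a|² - |b|² divided by |a|²+|b|², with a, b the |+z⟩, |-z⟩ amplitudes.
= (25 - 4)/29 = 21/29.
⟨S_z⟩ = (ħ/2)·⟨σ_z⟩.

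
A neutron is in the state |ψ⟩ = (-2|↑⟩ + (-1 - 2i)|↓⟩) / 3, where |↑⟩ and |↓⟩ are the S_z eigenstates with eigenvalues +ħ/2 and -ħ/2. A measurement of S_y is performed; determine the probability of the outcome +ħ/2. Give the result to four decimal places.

|+y⟩ = (|↑⟩ + i|↓⟩)/√2, so ⟨+y|ψ⟩ = (-4 + i) / (√2·3).
P = |-4 + i|² / 18 = 17/18.

0.9444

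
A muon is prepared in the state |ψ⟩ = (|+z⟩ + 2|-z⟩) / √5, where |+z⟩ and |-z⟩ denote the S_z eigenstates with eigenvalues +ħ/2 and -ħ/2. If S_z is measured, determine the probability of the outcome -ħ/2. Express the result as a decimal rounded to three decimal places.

The -ħ/2 outcome corresponds to |-z⟩. Its amplitude in |ψ⟩ is 2/√5.
P = |2|² / 5 = 4/5.

0.800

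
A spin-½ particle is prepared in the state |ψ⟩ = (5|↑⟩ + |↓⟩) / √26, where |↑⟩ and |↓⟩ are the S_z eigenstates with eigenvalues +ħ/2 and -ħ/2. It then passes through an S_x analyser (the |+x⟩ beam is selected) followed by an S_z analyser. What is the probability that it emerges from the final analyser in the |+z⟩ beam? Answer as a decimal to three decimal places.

First analyser (S_x): P(|+x⟩) = |⟨+x|ψ⟩|² = 36/52.
After stage 1 the state is |+x⟩; P(|+z⟩) = |⟨+z|+x⟩|² = 1/2.
Joint probability = 36/52 × 1/2 = 0.346.

0.346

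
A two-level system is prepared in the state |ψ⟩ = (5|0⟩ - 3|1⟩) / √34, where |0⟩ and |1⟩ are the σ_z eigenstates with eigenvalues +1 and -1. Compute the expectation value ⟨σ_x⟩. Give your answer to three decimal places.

⟨σ_x⟩ = 2 Re(a* b)/(|a|²+|b|²) with a = 5, b = -3.
a* b = -15, so ⟨σ_x⟩ = -30/34.

-0.882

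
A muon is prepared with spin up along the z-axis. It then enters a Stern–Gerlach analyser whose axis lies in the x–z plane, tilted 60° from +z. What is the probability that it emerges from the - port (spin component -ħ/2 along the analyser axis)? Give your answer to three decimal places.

0.250

For spin-½, the probability of finding spin-up along an axis at angle θ to the initial spin direction is cos²(θ/2); spin-down is sin²(θ/2).
θ = 60°, so P = sin²(30°) ≈ 0.250.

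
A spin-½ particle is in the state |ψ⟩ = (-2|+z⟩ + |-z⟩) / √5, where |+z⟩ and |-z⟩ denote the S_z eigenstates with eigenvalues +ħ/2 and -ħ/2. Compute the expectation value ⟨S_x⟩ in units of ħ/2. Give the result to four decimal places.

-0.8000

⟨σ_x⟩ = 2 Re(a* b)/(|a|²+|b|²) with a = -2, b = 1.
a* b = -2, so ⟨σ_x⟩ = -4/5.
⟨S_x⟩ = (ħ/2)·⟨σ_x⟩.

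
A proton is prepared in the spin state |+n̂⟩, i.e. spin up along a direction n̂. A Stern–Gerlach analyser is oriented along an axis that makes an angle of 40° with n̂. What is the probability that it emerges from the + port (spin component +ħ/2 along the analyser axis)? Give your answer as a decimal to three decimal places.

For spin-½, the probability of finding spin-up along an axis at angle θ to the initial spin direction is cos²(θ/2); spin-down is sin²(θ/2).
θ = 40°, so P = cos²(20°) ≈ 0.883.

0.883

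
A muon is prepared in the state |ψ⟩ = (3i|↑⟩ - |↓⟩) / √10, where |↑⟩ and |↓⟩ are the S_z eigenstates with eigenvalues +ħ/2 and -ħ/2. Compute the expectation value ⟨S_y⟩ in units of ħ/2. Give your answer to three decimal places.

0.600

⟨σ_y⟩ = 2 Im(a* b)/(|a|²+|b|²) with a = 3i, b = -1.
a* b = 3i, so ⟨σ_y⟩ = 6/10.
⟨S_y⟩ = (ħ/2)·⟨σ_y⟩.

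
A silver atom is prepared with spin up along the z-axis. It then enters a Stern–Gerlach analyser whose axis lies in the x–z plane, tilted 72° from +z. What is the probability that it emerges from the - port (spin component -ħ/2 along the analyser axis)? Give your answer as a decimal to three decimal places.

For spin-½, the probability of finding spin-up along an axis at angle θ to the initial spin direction is cos²(θ/2); spin-down is sin²(θ/2).
θ = 72°, so P = sin²(36°) ≈ 0.345.

0.345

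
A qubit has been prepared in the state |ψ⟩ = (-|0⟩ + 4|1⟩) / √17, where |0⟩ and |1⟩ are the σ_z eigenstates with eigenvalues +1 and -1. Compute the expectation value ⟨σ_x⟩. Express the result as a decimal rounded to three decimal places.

⟨σ_x⟩ = 2 Re(a* b)/(|a|²+|b|²) with a = -1, b = 4.
a* b = -4, so ⟨σ_x⟩ = -8/17.

-0.471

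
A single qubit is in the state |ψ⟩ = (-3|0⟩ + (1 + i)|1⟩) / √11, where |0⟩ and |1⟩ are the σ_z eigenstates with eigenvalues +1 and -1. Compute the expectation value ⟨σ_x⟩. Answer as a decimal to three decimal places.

-0.545

⟨σ_x⟩ = 2 Re(a* b)/(|a|²+|b|²) with a = -3, b = (1 + i).
a* b = (-3 - 3i), so ⟨σ_x⟩ = -6/11.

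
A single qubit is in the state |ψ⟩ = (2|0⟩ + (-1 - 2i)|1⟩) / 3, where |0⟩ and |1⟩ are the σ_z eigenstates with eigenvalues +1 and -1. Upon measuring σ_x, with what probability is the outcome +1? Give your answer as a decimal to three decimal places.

|+x⟩ = (|0⟩ + |1⟩)/√2, so ⟨+x|ψ⟩ = (1 - 2i) / (√2·3).
P = |1 - 2i|² / 18 = 5/18.

0.278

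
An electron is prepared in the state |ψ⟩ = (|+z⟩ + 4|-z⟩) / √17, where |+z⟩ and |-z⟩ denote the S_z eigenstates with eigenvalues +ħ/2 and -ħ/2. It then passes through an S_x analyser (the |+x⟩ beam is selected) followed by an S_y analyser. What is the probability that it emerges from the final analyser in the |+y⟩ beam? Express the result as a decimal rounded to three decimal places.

0.368

First analyser (S_x): P(|+x⟩) = |⟨+x|ψ⟩|² = 25/34.
After stage 1 the state is |+x⟩; P(|+y⟩) = |⟨+y|+x⟩|² = 1/2.
Joint probability = 25/34 × 1/2 = 0.368.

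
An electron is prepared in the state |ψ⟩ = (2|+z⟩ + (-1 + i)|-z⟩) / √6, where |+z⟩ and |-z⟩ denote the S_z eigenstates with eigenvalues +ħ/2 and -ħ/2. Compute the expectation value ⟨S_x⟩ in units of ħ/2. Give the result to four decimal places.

⟨σ_x⟩ = 2 Re(a* b)/(|a|²+|b|²) with a = 2, b = (-1 + i).
a* b = (-2 + 2i), so ⟨σ_x⟩ = -4/6.
⟨S_x⟩ = (ħ/2)·⟨σ_x⟩.

-0.6667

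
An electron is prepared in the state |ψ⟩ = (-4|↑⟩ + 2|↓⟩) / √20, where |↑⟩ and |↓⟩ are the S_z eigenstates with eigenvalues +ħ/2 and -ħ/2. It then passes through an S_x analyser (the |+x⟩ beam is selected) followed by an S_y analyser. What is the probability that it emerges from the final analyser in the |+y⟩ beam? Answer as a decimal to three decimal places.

First analyser (S_x): P(|+x⟩) = |⟨+x|ψ⟩|² = 4/40.
After stage 1 the state is |+x⟩; P(|+y⟩) = |⟨+y|+x⟩|² = 1/2.
Joint probability = 4/40 × 1/2 = 0.050.

0.050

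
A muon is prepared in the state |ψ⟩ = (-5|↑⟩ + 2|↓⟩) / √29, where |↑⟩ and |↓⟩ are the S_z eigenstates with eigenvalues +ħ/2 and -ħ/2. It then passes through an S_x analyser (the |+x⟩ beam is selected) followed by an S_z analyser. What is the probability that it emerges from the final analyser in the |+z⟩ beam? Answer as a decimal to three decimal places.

0.078

First analyser (S_x): P(|+x⟩) = |⟨+x|ψ⟩|² = 9/58.
After stage 1 the state is |+x⟩; P(|+z⟩) = |⟨+z|+x⟩|² = 1/2.
Joint probability = 9/58 × 1/2 = 0.078.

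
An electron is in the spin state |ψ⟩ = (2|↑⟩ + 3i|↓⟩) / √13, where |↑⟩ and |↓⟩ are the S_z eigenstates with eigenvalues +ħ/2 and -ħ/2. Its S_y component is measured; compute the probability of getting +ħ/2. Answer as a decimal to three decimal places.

0.962

|+y⟩ = (|↑⟩ + i|↓⟩)/√2, so ⟨+y|ψ⟩ = (5) / (√2·√13).
P = |5|² / 26 = 25/26.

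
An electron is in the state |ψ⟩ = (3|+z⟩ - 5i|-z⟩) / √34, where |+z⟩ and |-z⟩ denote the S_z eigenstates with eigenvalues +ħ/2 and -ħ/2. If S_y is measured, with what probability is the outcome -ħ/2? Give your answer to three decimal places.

0.941

|-y⟩ = (|+z⟩ - i|-z⟩)/√2, so ⟨-y|ψ⟩ = (8) / (√2·√34).
P = |8|² / 68 = 64/68.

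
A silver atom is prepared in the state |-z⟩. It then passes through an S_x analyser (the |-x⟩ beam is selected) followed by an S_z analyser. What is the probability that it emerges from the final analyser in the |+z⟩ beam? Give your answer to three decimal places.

First analyser (S_x): from |-z⟩, P(|-x⟩) = 1/2.
After stage 1 the state is |-x⟩; P(|+z⟩) = |⟨+z|-x⟩|² = 1/2.
Joint probability = 1/2 × 1/2 = 0.250.

0.250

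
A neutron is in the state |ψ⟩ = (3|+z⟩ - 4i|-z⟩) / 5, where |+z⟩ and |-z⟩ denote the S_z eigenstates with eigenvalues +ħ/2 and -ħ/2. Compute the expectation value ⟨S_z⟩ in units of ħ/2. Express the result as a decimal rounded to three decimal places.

⟨σ_z⟩ = |a|² - |b|² divided by |a|²+|b|², with a, b the |+z⟩, |-z⟩ amplitudes.
= (9 - 16)/25 = -7/25.
⟨S_z⟩ = (ħ/2)·⟨σ_z⟩.

-0.280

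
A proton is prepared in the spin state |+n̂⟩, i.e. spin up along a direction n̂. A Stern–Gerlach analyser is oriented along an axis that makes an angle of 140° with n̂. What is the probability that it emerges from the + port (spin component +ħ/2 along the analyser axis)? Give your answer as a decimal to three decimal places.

For spin-½, the probability of finding spin-up along an axis at angle θ to the initial spin direction is cos²(θ/2); spin-down is sin²(θ/2).
θ = 140°, so P = cos²(70°) ≈ 0.117.

0.117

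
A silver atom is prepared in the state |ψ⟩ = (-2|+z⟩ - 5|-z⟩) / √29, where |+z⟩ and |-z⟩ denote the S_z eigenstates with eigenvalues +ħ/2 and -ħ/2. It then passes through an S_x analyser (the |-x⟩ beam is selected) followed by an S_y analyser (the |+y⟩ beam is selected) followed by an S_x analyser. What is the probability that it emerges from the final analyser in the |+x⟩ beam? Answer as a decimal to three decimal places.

First analyser (S_x): P(|-x⟩) = |⟨-x|ψ⟩|² = 9/58.
After stage 1 the state is |-x⟩; P(|+y⟩) = |⟨+y|-x⟩|² = 1/2.
After stage 2 the state is |+y⟩; P(|+x⟩) = |⟨+x|+y⟩|² = 1/2.
Joint probability = 9/58 × 1/2 × 1/2 = 0.039.

0.039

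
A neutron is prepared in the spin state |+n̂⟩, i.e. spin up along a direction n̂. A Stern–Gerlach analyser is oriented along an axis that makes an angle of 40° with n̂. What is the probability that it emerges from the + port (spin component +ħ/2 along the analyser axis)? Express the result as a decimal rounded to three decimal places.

0.883

For spin-½, the probability of finding spin-up along an axis at angle θ to the initial spin direction is cos²(θ/2); spin-down is sin²(θ/2).
θ = 40°, so P = cos²(20°) ≈ 0.883.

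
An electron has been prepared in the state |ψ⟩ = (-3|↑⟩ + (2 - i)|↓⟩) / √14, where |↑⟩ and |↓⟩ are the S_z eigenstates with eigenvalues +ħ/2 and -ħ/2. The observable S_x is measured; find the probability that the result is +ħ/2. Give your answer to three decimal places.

|+x⟩ = (|↑⟩ + |↓⟩)/√2, so ⟨+x|ψ⟩ = (-1 - i) / (√2·√14).
P = |-1 - i|² / 28 = 2/28.

0.071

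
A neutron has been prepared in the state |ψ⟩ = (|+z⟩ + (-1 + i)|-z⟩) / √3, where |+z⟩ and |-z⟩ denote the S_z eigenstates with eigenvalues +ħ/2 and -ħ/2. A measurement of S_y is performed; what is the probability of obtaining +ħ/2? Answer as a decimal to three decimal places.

|+y⟩ = (|+z⟩ + i|-z⟩)/√2, so ⟨+y|ψ⟩ = (2 + i) / (√2·√3).
P = |2 + i|² / 6 = 5/6.

0.833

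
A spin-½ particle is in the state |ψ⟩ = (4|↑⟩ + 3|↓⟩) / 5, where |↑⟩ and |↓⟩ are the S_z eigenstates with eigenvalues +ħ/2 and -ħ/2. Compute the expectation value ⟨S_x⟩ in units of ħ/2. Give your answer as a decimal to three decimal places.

⟨σ_x⟩ = 2 Re(a* b)/(|a|²+|b|²) with a = 4, b = 3.
a* b = 12, so ⟨σ_x⟩ = 24/25.
⟨S_x⟩ = (ħ/2)·⟨σ_x⟩.

0.960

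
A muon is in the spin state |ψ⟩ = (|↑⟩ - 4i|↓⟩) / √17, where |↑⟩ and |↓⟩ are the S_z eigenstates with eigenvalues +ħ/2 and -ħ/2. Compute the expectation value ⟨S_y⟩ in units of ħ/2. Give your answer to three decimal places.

⟨σ_y⟩ = 2 Im(a* b)/(|a|²+|b|²) with a = 1, b = -4i.
a* b = -4i, so ⟨σ_y⟩ = -8/17.
⟨S_y⟩ = (ħ/2)·⟨σ_y⟩.

-0.471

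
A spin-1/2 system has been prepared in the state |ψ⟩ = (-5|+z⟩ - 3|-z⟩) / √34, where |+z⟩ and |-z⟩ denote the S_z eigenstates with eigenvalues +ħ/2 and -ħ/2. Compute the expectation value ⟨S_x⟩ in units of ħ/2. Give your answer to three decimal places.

0.882

⟨σ_x⟩ = 2 Re(a* b)/(|a|²+|b|²) with a = -5, b = -3.
a* b = 15, so ⟨σ_x⟩ = 30/34.
⟨S_x⟩ = (ħ/2)·⟨σ_x⟩.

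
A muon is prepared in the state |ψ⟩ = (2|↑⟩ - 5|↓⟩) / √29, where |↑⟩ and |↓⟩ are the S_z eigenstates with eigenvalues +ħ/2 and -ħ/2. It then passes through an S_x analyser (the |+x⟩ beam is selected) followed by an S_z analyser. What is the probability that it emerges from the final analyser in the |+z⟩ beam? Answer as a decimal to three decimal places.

0.078

First analyser (S_x): P(|+x⟩) = |⟨+x|ψ⟩|² = 9/58.
After stage 1 the state is |+x⟩; P(|+z⟩) = |⟨+z|+x⟩|² = 1/2.
Joint probability = 9/58 × 1/2 = 0.078.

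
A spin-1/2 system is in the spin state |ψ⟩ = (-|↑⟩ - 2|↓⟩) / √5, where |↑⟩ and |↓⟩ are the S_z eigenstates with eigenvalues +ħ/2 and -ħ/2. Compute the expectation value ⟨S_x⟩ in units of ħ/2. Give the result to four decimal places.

⟨σ_x⟩ = 2 Re(a* b)/(|a|²+|b|²) with a = -1, b = -2.
a* b = 2, so ⟨σ_x⟩ = 4/5.
⟨S_x⟩ = (ħ/2)·⟨σ_x⟩.

0.8000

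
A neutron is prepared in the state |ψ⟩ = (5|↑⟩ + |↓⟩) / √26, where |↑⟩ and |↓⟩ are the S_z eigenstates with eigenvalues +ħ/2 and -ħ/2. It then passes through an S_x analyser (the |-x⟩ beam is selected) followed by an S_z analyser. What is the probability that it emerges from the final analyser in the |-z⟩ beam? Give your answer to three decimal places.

First analyser (S_x): P(|-x⟩) = |⟨-x|ψ⟩|² = 16/52.
After stage 1 the state is |-x⟩; P(|-z⟩) = |⟨-z|-x⟩|² = 1/2.
Joint probability = 16/52 × 1/2 = 0.154.

0.154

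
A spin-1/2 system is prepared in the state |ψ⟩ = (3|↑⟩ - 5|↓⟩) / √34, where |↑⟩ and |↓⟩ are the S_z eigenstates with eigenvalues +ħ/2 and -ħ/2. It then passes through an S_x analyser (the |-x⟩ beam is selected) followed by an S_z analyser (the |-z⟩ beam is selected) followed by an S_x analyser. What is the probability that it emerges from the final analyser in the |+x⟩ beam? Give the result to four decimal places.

First analyser (S_x): P(|-x⟩) = |⟨-x|ψ⟩|² = 64/68.
After stage 1 the state is |-x⟩; P(|-z⟩) = |⟨-z|-x⟩|² = 1/2.
After stage 2 the state is |-z⟩; P(|+x⟩) = |⟨+x|-z⟩|² = 1/2.
Joint probability = 64/68 × 1/2 × 1/2 = 0.2353.

0.2353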